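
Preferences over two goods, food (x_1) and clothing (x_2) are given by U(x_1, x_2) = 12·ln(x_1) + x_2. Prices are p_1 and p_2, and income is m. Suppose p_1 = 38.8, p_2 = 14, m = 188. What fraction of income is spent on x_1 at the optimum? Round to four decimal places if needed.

share on x_1 = 0.8936

So x_1*(p_1,p_2) = 12·p_2/p_1, independent of income; and x_2* = (m − 12·p_2)/p_2.
At the given prices: x_1* = 12·14/38.8 = 4.3299, and x_2* = 1.4286.
Expenditure on x_1: 38.8·4.3299 = 168; share = 0.8936.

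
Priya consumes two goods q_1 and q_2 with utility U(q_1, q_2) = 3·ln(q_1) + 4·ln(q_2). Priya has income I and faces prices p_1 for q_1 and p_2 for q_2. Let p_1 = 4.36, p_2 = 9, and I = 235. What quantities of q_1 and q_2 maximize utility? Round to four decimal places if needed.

q_1* = 23.0996, q_2* = 14.9206

The MRS is (3/4)·q_2/q_1. Set MRS = p_1/p_2.
Rearranging, p_2·q_2 = (4/3)·p_1·q_1. Substituting into the budget gives p_1·q_1·(1 + (4/3)) = I.
Demand: q_1*(p_1,p_2,I) = 3/7·I/p_1 and q_2* = 4/7·I/p_2.
At p_1=4.36, p_2=9, I=235: q_1* = 3/7·235/4.36 = 23.0996, q_2* = 14.9206.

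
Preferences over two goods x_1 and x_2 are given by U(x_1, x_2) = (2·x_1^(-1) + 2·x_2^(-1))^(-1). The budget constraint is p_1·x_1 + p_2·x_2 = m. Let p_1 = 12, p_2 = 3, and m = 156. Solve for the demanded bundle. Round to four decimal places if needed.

x_1* = 8.6667, x_2* = 17.3333

MU_x_1 ∝ 2·x_1^(-2), MU_x_2 ∝ 2·x_2^(-2), so MRS = (x_2/x_1)^(2) = p_1/p_2.
Hence x_2/x_1 = (p_1/p_2)^(1/(2)), i.e. raised to the 0.5 power.
With the ratio pinned down, the budget gives x_1* = m/(p_1 + p_2·(x_2/x_1)) and x_2* = (x_2/x_1)·x_1*.
Numerically x_2/x_1 = 2, so x_1* = 156/(12 + 3·2) = 8.6667 and x_2* = 2·8.6667 = 17.3333.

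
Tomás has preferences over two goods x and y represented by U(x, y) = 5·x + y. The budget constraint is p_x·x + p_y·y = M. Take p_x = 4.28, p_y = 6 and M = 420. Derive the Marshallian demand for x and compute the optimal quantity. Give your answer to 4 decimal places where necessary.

Perfect substitutes: compare marginal utility per dollar. 5/p_x vs 1/p_y → 1.1682 vs 0.1667.
x gives more utility per dollar, so spend all income on x: x* = M/p_x, y* = 0.
Numerically: x* = 98.1308, y* = 0.

x* = 98.1308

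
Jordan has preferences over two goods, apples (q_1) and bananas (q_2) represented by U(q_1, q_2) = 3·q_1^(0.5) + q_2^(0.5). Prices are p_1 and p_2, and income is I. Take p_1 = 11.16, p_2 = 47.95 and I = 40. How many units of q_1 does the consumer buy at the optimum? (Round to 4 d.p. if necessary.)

q_1* = 3.4939

From the CES first-order condition, 3·(q_2/q_1)^(0.5) = p_1/p_2.
Solve for the ratio: q_2/q_1 = [(1/3)·p_1/p_2]^(2).
Substitute q_2 = (q_2/q_1)·q_1 into the budget: q_1* = I/(p_1 + p_2·(q_2/q_1)).
Numerically q_2/q_1 = 0.006019, so q_1* = 40/(11.16 + 47.95·0.006019) = 3.4939.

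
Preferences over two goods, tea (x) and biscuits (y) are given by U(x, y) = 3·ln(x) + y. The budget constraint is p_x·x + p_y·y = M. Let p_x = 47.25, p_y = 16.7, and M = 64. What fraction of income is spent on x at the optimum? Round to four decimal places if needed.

share on x = 0.7828

So x*(p_x,p_y) = 3·p_y/p_x, independent of income; and y* = (M − 3·p_y)/p_y.
At the given prices: x* = 3·16.7/47.25 = 1.0603, and y* = 0.8323.
Expenditure on x: 47.25·1.0603 = 50.1; share = 0.7828.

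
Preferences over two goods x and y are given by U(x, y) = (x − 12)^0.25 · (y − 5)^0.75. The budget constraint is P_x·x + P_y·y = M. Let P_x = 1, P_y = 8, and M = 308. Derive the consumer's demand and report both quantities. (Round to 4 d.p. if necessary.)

MRS = (1/3)·(y−5)/(x−12). Tangency with P_x/P_y gives y−5 = 3·(P_x/P_y)·(x−12).
Substituting into the budget: x* = 12 + 0.25·(M − 12·P_x − 5·P_y)/P_x, and y* = 5 + 0.75·(…)/P_y.
Discretionary income = 308 − 12·1 − 5·8 = 256; x* = 12 + 0.25·256/1 = 76; y* = 5 + 0.75·256/8 = 29.

x* = 76, y* = 29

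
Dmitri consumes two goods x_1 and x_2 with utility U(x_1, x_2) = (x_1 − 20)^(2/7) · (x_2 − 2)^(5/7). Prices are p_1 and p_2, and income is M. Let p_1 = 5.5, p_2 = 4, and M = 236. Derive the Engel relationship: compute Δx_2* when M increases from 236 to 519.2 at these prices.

Δx_2* = 50.5714

Let x_1' = x_1−20, x_2' = x_2−2. MRS = (2/5)·x_2'/x_1' = p_1/p_2.
After buying the subsistence bundle (20, 2), a share 2/7 of the remaining income goes to x_1: x_1* = 20 + 2/7·(M − 20p_1 − 2p_2)/p_1.
Discretionary income = 236 − 20·5.5 − 2·4 = 118; x_2* = 2 + 5/7·118/4 = 23.0714.
At M' = 519.2: x_2* = 73.6429. Change: 73.6429 − 23.0714 = 50.5714.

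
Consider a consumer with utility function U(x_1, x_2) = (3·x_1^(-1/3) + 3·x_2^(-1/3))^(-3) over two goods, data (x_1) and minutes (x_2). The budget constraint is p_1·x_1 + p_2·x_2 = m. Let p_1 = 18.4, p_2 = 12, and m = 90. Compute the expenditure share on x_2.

MU_x_1 ∝ 3·x_1^(-4/3), MU_x_2 ∝ 3·x_2^(-4/3), so MRS = (x_2/x_1)^(4/3) = p_1/p_2.
Solve for the ratio: x_2/x_1 = [p_1/p_2]^(0.75).
Substitute x_2 = (x_2/x_1)·x_1 into the budget: x_1* = m/(p_1 + p_2·(x_2/x_1)).
Numerically x_2/x_1 = 1.377931, so x_1* = 90/(18.4 + 12·1.377931) = 2.5762 and x_2* = 1.377931·2.5762 = 3.5498.
Expenditure on x_2: 12·3.5498 = 42.5979; share = 0.4733.

share on x_2 = 0.4733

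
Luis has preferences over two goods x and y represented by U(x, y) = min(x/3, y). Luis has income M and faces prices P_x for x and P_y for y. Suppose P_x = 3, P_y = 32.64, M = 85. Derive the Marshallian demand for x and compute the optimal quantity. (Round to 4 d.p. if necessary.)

x* = 6.1239

With perfect complements, no substitution: consume in ratio x:y = 3:1.
Budget: P_x·x + P_y·(1/3)·x = M, so (3·P_x + P_y)·x = 3·M.
Demand: x*(P_x,P_y,M) = 3·M/(3·P_x + P_y), y* = M/(3·P_x + P_y).
Here 3·3 + 32.64 = 41.64, giving x* = 6.1239.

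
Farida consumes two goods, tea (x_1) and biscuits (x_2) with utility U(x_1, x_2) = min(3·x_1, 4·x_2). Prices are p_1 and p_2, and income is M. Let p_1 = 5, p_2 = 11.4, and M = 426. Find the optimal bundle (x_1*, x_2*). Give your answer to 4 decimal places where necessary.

x_1* = 31.4391, x_2* = 23.5793

With perfect complements, no substitution: consume in ratio x_1:x_2 = 4:3.
Budget: p_1·x_1 + p_2·(3/4)·x_1 = M, so (4·p_1 + 3·p_2)·x_1 = 4·M.
Demand: x_1*(p_1,p_2,M) = 4·M/(4·p_1 + 3·p_2), x_2* = 3·M/(4·p_1 + 3·p_2).
Here 4·5 + 3·11.4 = 54.2, giving x_1* = 31.4391 and x_2* = 23.5793.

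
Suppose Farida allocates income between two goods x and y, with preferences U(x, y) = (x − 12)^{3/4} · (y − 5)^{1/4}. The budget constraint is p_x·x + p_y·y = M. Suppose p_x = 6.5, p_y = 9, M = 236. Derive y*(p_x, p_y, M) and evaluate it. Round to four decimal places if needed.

Discretionary income = 236 − 12·6.5 − 5·9 = 113; y* = 5 + 0.25·113/9 = 8.1389.

y* = 8.1389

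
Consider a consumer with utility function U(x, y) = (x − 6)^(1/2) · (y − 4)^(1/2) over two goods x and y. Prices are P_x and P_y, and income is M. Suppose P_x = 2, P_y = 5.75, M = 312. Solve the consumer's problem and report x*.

MRS = (y−4)/(x−6). Tangency with P_x/P_y gives y−4 = (P_x/P_y)·(x−6).
After buying the subsistence bundle (6, 4), a share 0.5 of the remaining income goes to x: x* = 6 + 0.5·(M − 6P_x − 4P_y)/P_x.
Discretionary income = 312 − 6·2 − 4·5.75 = 277; x* = 6 + 0.5·277/2 = 75.25.

x* = 75.25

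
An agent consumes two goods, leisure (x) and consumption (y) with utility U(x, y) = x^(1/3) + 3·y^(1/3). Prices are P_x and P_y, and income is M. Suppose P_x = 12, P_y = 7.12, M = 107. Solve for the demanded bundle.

MU_x ∝ x^(-2/3), MU_y ∝ 3·y^(-2/3), so MRS = (1/3)·(y/x)^(2/3) = P_x/P_y.
Hence y/x = (3·P_x/P_y)^(1/(2/3)), i.e. raised to the 1.5 power.
Substitute y = (y/x)·x into the budget: x* = M/(P_x + P_y·(y/x)).
Numerically y/x = 11.369301, so x* = 107/(12 + 7.12·11.369301) = 1.1512 and y* = 11.369301·1.1512 = 13.0879.

x* = 1.1512, y* = 13.0879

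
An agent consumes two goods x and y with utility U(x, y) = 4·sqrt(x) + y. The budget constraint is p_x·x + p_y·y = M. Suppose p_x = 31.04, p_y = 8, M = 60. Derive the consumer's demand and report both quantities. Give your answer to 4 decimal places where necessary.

x* = 0.2657, y* = 6.4691

Utility is quasi-linear in y; the FOC for x is 2/√x = p_x/p_y.
Thus x* = (2·p_y/p_x)² — independent of M — with the rest of income spent on y.
Plugging in: x* = (2·8/31.04)² = 0.2657, y* = 6.4691.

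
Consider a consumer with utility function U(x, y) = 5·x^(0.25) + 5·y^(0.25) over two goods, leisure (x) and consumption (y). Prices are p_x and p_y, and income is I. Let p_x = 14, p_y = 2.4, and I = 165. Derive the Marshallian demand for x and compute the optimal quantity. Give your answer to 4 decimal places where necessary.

MRS = MU_x/MU_y = (y/x)^(0.75). Set equal to p_x/p_y.
Solve for the ratio: y/x = [p_x/p_y]^(4/3).
With the ratio pinned down, the budget gives x* = I/(p_x + p_y·(y/x)) and y* = (y/x)·x*.
Numerically y/x = 10.5008, so x* = 165/(14 + 2.4·10.5008) = 4.209.

x* = 4.209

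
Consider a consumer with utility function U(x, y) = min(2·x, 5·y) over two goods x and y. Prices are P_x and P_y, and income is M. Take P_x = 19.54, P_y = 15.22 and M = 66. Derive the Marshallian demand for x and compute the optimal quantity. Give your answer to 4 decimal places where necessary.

Demand: x*(P_x,P_y,M) = 5·M/(5·P_x + 2·P_y), y* = 2·M/(5·P_x + 2·P_y).
Here 5·19.54 + 2·15.22 = 128.14, giving x* = 2.5753.

x* = 2.5753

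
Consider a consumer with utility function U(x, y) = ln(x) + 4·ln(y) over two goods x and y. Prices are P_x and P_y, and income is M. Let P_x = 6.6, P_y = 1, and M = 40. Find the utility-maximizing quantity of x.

Tangency: MRS = (1/4)·y/x = P_x/P_y.
So P_y·y = 4·P_x·x; combined with the budget, a share 0.2 of income goes to x.
Demand: x*(P_x,P_y,M) = 0.2·M/P_x and y* = 0.8·M/P_y.
At P_x=6.6, P_y=1, M=40: x* = 0.2·40/6.6 = 1.2121.

x* = 1.2121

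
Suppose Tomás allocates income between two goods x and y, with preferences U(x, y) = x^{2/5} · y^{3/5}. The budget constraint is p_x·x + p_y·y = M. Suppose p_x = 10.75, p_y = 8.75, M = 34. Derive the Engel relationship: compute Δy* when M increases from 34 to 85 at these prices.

Δy* = 3.4971

MU_x/MU_y = (0.4·y)/(0.6·x); tangency sets this equal to p_x/p_y.
So 0.4·p_y·y = 0.6·p_x·x; combined with the budget, a share 0.4 of income goes to x.
Demand: x*(p_x,p_y,M) = 0.4·M/p_x and y* = 0.6·M/p_y.
At p_x=10.75, p_y=8.75, M=34: y* = 0.6·34/8.75 = 2.3314.
At M' = 85: y* = 5.8286. Change: 5.8286 − 2.3314 = 3.4971.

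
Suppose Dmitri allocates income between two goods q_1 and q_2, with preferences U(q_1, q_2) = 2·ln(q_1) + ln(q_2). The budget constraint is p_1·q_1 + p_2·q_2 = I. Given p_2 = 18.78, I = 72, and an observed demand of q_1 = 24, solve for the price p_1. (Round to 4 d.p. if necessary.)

Tangency: MRS = 2·q_2/q_1 = p_1/p_2.
So 2·p_2·q_2 = p_1·q_1; combined with the budget, a share 2/3 of income goes to q_1.
Demand: q_1*(p_1,p_2,I) = 2/3·I/p_1 and q_2* = 1/3·I/p_2.
Set q_1* = 24 in the demand function and solve for p_1: p_1 = 2.

p_1 = 2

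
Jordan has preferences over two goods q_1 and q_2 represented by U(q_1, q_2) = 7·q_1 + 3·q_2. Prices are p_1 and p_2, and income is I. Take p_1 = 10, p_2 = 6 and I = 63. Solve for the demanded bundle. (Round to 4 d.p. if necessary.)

q_1* = 6.3, q_2* = 0

Perfect substitutes: compare marginal utility per dollar. 7/p_1 vs 3/p_2 → 0.7 vs 0.5.
q_1 gives more utility per dollar, so spend all income on q_1: q_1* = I/p_1, q_2* = 0.
Numerically: q_1* = 6.3, q_2* = 0.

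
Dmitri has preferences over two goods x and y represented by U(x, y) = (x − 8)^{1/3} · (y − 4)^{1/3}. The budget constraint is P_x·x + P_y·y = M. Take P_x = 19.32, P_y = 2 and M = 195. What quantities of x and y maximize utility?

x* = 8.8395, y* = 12.11

MRS = (y−4)/(x−8). Tangency with P_x/P_y gives y−4 = (P_x/P_y)·(x−8).
After buying the subsistence bundle (8, 4), a share 0.5 of the remaining income goes to x: x* = 8 + 0.5·(M − 8P_x − 4P_y)/P_x.
Discretionary income = 195 − 8·19.32 − 4·2 = 32.44; x* = 8 + 0.5·32.44/19.32 = 8.8395; y* = 4 + 0.5·32.44/2 = 12.11.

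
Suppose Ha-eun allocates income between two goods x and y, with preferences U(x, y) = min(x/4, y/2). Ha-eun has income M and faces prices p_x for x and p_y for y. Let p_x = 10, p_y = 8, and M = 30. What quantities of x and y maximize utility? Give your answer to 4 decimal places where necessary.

With perfect complements, no substitution: consume in ratio x:y = 4:2.
Budget: p_x·x + p_y·(1/2)·x = M, so (4·p_x + 2·p_y)·x = 4·M.
Demand: x*(p_x,p_y,M) = 4·M/(4·p_x + 2·p_y), y* = 2·M/(4·p_x + 2·p_y).
Here 4·10 + 2·8 = 56, giving x* = 2.1429 and y* = 1.0714.

x* = 2.1429, y* = 1.0714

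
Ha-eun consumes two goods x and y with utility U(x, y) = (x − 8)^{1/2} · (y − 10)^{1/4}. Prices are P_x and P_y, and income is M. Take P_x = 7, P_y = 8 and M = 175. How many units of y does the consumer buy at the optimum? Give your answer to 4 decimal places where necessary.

Let x' = x−8, y' = y−10. MRS = 2·y'/x' = P_x/P_y.
Substituting into the budget: x* = 8 + 2/3·(M − 8·P_x − 10·P_y)/P_x, and y* = 10 + 1/3·(…)/P_y.
Discretionary income = 175 − 8·7 − 10·8 = 39; y* = 10 + 1/3·39/8 = 11.625.

y* = 11.625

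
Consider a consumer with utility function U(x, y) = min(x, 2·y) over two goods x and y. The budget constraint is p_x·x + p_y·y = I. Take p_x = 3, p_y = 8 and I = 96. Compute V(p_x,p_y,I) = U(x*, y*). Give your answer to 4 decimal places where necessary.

V = 13.7143

With perfect complements, no substitution: consume in ratio x:y = 2:1.
Budget: p_x·x + p_y·(1/2)·x = I, so (2·p_x + p_y)·x = 2·I.
Demand: x*(p_x,p_y,I) = 2·I/(2·p_x + p_y), y* = I/(2·p_x + p_y).
Here 2·3 + 8 = 14, giving x* = 13.7143 and y* = 6.8571.
Utility at the optimum: U(13.7143, 6.8571) = 13.7143.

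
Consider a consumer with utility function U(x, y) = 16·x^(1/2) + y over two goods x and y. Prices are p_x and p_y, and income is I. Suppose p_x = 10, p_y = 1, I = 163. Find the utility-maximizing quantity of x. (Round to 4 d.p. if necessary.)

Set MRS = p_x/p_y: 8·x^(−1/2) = p_x/p_y.
Thus x* = (8·p_y/p_x)² — independent of I — with the rest of income spent on y.
Plugging in: x* = (8·1/10)² = 0.64.

x* = 0.64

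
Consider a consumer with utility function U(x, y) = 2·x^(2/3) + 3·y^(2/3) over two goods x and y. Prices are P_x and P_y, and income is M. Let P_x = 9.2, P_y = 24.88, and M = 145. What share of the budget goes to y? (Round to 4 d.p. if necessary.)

share on y = 0.3158

MRS = MU_x/MU_y = (2/3)·(y/x)^(1/3). Set equal to P_x/P_y.
Solve for the ratio: y/x = [(3/2)·P_x/P_y]^(3).
Substitute y = (y/x)·x into the budget: x* = M/(P_x + P_y·(y/x)).
Numerically y/x = 0.170642, so x* = 145/(9.2 + 24.88·0.170642) = 10.7842 and y* = 0.170642·10.7842 = 1.8402.
Expenditure on y: 24.88·1.8402 = 45.7852; share = 0.3158.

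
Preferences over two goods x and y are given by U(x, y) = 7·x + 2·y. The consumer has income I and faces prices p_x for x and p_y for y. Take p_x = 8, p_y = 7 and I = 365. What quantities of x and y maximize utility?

Perfect substitutes: compare marginal utility per dollar. 7/p_x vs 2/p_y → 0.875 vs 0.2857.
x gives more utility per dollar, so spend all income on x: x* = I/p_x, y* = 0.
Numerically: x* = 45.625, y* = 0.

x* = 45.625, y* = 0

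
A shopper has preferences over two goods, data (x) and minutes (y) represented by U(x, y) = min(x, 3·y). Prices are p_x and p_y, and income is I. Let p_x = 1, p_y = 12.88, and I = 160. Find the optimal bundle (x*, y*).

Leontief preferences: the optimum is at the kink where x/3 = y/1, i.e. y = (1/3)·x.
Budget: p_x·x + p_y·(1/3)·x = I, so (3·p_x + p_y)·x = 3·I.
Demand: x*(p_x,p_y,I) = 3·I/(3·p_x + p_y), y* = I/(3·p_x + p_y).
Here 3·1 + 12.88 = 15.88, giving x* = 30.2267 and y* = 10.0756.

x* = 30.2267, y* = 10.0756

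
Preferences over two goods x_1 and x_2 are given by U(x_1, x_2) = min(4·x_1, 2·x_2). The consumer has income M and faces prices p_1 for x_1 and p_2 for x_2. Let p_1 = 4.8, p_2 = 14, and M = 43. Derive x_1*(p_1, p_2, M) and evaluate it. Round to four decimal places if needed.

Demand: x_1*(p_1,p_2,M) = 2·M/(2·p_1 + 4·p_2), x_2* = 4·M/(2·p_1 + 4·p_2).
Here 2·4.8 + 4·14 = 65.6, giving x_1* = 1.311.

x_1* = 1.311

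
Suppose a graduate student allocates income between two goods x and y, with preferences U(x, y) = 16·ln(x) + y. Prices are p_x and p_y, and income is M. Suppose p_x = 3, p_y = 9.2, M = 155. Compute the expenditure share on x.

Set MRS = p_x/p_y: (16/x)/1 = p_x/p_y.
So x*(p_x,p_y) = 16·p_y/p_x, independent of income; and y* = (M − 16·p_y)/p_y.
At the given prices: x* = 16·9.2/3 = 49.0667, and y* = 0.8478.
Expenditure on x: 3·49.0667 = 147.2; share = 0.9497.

share on x = 0.9497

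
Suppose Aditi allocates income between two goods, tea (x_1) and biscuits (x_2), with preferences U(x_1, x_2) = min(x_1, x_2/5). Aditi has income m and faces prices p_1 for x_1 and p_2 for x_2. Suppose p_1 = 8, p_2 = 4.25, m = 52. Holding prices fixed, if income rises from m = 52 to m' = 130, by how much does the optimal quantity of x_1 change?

Here 8 + 5·4.25 = 29.25, giving x_1* = 1.7778.
At m' = 130: x_1* = 4.4444. Change: 4.4444 − 1.7778 = 2.6667.

Δx_1* = 2.6667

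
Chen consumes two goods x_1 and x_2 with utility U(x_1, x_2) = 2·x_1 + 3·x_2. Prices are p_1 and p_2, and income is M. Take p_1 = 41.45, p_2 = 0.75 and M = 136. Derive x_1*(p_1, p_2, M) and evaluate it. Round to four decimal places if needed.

x_1* = 0

Perfect substitutes: compare marginal utility per dollar. 2/p_1 vs 3/p_2 → 0.0483 vs 4.
x_2 gives more utility per dollar, so spend all income on x_2: x_2* = M/p_2, x_1* = 0.
Numerically: x_1* = 0, x_2* = 181.3333.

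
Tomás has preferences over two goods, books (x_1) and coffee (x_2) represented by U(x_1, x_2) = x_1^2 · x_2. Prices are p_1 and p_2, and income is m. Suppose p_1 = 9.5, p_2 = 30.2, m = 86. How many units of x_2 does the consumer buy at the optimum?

Demand: x_1*(p_1,p_2,m) = 2/3·m/p_1 and x_2* = 1/3·m/p_2.
At p_1=9.5, p_2=30.2, m=86: x_2* = 1/3·86/30.2 = 0.9492.

x_2* = 0.9492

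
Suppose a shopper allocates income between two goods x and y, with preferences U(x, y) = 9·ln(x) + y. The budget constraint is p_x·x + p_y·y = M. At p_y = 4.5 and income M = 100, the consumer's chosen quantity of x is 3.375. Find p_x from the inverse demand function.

p_x = 12

MU_x = 9/x, MU_y = 1. Tangency: 9/x = p_x/p_y.
So x*(p_x,p_y) = 9·p_y/p_x, independent of income; and y* = (M − 9·p_y)/p_y.
Set x* = 3.375 in the demand function and solve for p_x: p_x = 12.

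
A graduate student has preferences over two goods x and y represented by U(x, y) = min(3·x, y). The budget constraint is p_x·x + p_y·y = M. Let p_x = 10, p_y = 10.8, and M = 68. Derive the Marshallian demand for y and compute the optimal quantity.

y* = 4.8113

With perfect complements, no substitution: consume in ratio x:y = 1:3.
Budget: p_x·x + p_y·3·x = M, so (p_x + 3·p_y)·x = M.
Demand: x*(p_x,p_y,M) = M/(p_x + 3·p_y), y* = 3·M/(p_x + 3·p_y).
Here 10 + 3·10.8 = 42.4, giving y* = 4.8113.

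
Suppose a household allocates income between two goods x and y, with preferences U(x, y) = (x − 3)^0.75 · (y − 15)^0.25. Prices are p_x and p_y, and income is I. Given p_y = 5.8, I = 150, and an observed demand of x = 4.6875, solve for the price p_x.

p_x = 12

Let x' = x−3, y' = y−15. MRS = 3·y'/x' = p_x/p_y.
Substituting into the budget: x* = 3 + 0.75·(I − 3·p_x − 15·p_y)/p_x, and y* = 15 + 0.25·(…)/p_y.
Set x* = 4.6875 in the demand function and solve for p_x: p_x = 12.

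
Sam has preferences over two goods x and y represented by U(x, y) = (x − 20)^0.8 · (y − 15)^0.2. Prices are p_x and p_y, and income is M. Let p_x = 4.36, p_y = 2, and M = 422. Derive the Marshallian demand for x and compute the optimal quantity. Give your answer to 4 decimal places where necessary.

Discretionary income = 422 − 20·4.36 − 15·2 = 304.8; x* = 20 + 0.8·304.8/4.36 = 75.9266.

x* = 75.9266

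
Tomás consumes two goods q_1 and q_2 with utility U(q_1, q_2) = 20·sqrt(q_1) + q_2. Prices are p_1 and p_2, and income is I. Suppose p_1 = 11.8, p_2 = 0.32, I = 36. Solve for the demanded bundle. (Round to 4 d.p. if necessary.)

q_1* = 0.0735, q_2* = 109.7881

Utility is quasi-linear in q_2; the FOC for q_1 is 10/√q_1 = p_1/p_2.
Solve: √q_1 = 10·p_2/p_1, so q_1*(p_1,p_2) = (10·p_2/p_1)², and q_2* = (I − p_1·q_1*)/p_2.
Plugging in: q_1* = (10·0.32/11.8)² = 0.0735, q_2* = 109.7881.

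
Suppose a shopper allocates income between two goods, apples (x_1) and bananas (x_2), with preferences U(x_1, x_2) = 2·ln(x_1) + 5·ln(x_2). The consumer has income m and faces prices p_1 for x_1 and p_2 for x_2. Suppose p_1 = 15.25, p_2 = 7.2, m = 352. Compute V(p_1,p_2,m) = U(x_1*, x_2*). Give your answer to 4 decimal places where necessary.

Demand: x_1*(p_1,p_2,m) = 2/7·m/p_1 and x_2* = 5/7·m/p_2.
At p_1=15.25, p_2=7.2, m=352: x_1* = 2/7·352/15.25 = 6.5948, x_2* = 34.9206.
Utility at the optimum: U(6.5948, 34.9206) = 21.538.

V = 21.538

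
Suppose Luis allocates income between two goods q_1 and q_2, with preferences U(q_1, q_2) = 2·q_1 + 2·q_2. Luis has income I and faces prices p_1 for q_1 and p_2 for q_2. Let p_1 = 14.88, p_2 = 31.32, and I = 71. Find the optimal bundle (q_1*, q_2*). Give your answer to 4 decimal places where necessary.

q_1* = 4.7715, q_2* = 0

Perfect substitutes: compare marginal utility per dollar. 2/p_1 vs 2/p_2 → 0.1344 vs 0.0639.
q_1 gives more utility per dollar, so spend all income on q_1: q_1* = I/p_1, q_2* = 0.
Numerically: q_1* = 4.7715, q_2* = 0.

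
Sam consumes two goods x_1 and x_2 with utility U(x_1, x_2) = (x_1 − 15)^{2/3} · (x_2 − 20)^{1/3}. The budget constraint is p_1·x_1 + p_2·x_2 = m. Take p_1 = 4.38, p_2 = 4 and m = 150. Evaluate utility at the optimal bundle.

V = 0.5354

MRS = 2·(x_2−20)/(x_1−15). Tangency with p_1/p_2 gives x_2−20 = (1/2)·(p_1/p_2)·(x_1−15).
After buying the subsistence bundle (15, 20), a share 2/3 of the remaining income goes to x_1: x_1* = 15 + 2/3·(m − 15p_1 − 20p_2)/p_1.
Discretionary income = 150 − 15·4.38 − 20·4 = 4.3; x_1* = 15 + 2/3·4.3/4.38 = 15.6545; x_2* = 20 + 1/3·4.3/4 = 20.3583.
Utility at the optimum: U(15.6545, 20.3583) = 0.5354.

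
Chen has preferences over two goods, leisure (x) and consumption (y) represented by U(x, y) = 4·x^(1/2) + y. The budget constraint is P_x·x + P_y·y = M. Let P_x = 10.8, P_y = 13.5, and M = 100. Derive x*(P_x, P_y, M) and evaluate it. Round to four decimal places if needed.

Utility is quasi-linear in y; the FOC for x is 2/√x = P_x/P_y.
Thus x* = (2·P_y/P_x)² — independent of M — with the rest of income spent on y.
Plugging in: x* = (2·13.5/10.8)² = 6.25.

x* = 6.25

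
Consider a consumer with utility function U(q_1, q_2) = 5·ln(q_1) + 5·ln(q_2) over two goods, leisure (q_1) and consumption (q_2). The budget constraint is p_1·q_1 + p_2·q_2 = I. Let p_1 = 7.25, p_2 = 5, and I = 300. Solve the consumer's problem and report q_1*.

Demand: q_1*(p_1,p_2,I) = 0.5·I/p_1 and q_2* = 0.5·I/p_2.
At p_1=7.25, p_2=5, I=300: q_1* = 0.5·300/7.25 = 20.6897.

q_1* = 20.6897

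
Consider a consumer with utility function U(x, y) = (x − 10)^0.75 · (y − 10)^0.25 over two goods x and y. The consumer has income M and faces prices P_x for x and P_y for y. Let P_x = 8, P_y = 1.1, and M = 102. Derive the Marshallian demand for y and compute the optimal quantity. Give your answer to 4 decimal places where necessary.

MRS = 3·(y−10)/(x−10). Tangency with P_x/P_y gives y−10 = (1/3)·(P_x/P_y)·(x−10).
After buying the subsistence bundle (10, 10), a share 0.75 of the remaining income goes to x: x* = 10 + 0.75·(M − 10P_x − 10P_y)/P_x.
Discretionary income = 102 − 10·8 − 10·1.1 = 11; y* = 10 + 0.25·11/1.1 = 12.5.

y* = 12.5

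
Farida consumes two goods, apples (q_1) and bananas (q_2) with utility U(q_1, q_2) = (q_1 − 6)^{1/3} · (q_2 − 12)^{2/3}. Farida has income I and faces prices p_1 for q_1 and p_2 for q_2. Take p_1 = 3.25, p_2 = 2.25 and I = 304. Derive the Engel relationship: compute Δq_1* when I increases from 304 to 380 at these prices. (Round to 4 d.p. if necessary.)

Let q_1' = q_1−6, q_2' = q_2−12. MRS = (1/2)·q_2'/q_1' = p_1/p_2.
After buying the subsistence bundle (6, 12), a share 1/3 of the remaining income goes to q_1: q_1* = 6 + 1/3·(I − 6p_1 − 12p_2)/p_1.
Discretionary income = 304 − 6·3.25 − 12·2.25 = 257.5; q_1* = 6 + 1/3·257.5/3.25 = 32.4103.
At I' = 380: q_1* = 40.2051. Change: 40.2051 − 32.4103 = 7.7949.

Δq_1* = 7.7949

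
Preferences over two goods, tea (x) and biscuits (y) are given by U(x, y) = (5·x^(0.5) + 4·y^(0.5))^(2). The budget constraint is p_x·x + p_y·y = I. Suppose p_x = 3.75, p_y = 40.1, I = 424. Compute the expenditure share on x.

MRS = MU_x/MU_y = (5/4)·(y/x)^(0.5). Set equal to p_x/p_y.
Solve for the ratio: y/x = [(4/5)·p_x/p_y]^(2).
With the ratio pinned down, the budget gives x* = I/(p_x + p_y·(y/x)) and y* = (y/x)·x*.
Numerically y/x = 0.005597, so x* = 424/(3.75 + 40.1·0.005597) = 106.6817 and y* = 0.005597·106.6817 = 0.5971.
Expenditure on x: 3.75·106.6817 = 400.0565; share = 0.9435.

share on x = 0.9435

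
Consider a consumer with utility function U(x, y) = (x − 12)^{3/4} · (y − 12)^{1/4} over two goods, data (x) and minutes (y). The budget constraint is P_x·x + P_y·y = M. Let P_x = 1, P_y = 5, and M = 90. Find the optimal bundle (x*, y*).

MRS = 3·(y−12)/(x−12). Tangency with P_x/P_y gives y−12 = (1/3)·(P_x/P_y)·(x−12).
Substituting into the budget: x* = 12 + 0.75·(M − 12·P_x − 12·P_y)/P_x, and y* = 12 + 0.25·(…)/P_y.
Discretionary income = 90 − 12·1 − 12·5 = 18; x* = 12 + 0.75·18/1 = 25.5; y* = 12 + 0.25·18/5 = 12.9.

x* = 25.5, y* = 12.9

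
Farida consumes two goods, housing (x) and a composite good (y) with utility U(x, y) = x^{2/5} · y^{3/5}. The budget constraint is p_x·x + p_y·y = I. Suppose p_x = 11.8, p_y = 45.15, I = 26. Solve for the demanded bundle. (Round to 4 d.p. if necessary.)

x* = 0.8814, y* = 0.3455

MU_x/MU_y = (0.4·y)/(0.6·x); tangency sets this equal to p_x/p_y.
Rearranging, p_y·y = (3/2)·p_x·x. Substituting into the budget gives p_x·x·(1 + (3/2)) = I.
Demand: x*(p_x,p_y,I) = 0.4·I/p_x and y* = 0.6·I/p_y.
At p_x=11.8, p_y=45.15, I=26: x* = 0.4·26/11.8 = 0.8814, y* = 0.3455.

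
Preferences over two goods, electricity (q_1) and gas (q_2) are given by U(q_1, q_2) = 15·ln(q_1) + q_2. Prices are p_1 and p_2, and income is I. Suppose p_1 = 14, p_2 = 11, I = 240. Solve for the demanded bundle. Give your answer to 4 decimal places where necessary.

q_1* = 11.7857, q_2* = 6.8182

MU_q_1 = 15/q_1, MU_q_2 = 1. Tangency: 15/q_1 = p_1/p_2.
So q_1*(p_1,p_2) = 15·p_2/p_1, independent of income; and q_2* = (I − 15·p_2)/p_2.
At the given prices: q_1* = 15·11/14 = 11.7857, and q_2* = 6.8182.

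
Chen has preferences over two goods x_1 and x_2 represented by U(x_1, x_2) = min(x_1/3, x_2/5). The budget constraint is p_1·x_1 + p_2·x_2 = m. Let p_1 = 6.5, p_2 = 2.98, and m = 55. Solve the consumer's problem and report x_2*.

Leontief preferences: the optimum is at the kink where x_1/3 = x_2/5, i.e. x_2 = (5/3)·x_1.
Budget: p_1·x_1 + p_2·(5/3)·x_1 = m, so (3·p_1 + 5·p_2)·x_1 = 3·m.
Demand: x_1*(p_1,p_2,m) = 3·m/(3·p_1 + 5·p_2), x_2* = 5·m/(3·p_1 + 5·p_2).
Here 3·6.5 + 5·2.98 = 34.4, giving x_2* = 7.9942.

x_2* = 7.9942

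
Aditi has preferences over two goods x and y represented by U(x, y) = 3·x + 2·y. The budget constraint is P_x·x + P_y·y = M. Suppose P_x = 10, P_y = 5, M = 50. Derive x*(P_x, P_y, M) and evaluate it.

Perfect substitutes: compare marginal utility per dollar. 3/P_x vs 2/P_y → 0.3 vs 0.4.
y gives more utility per dollar, so spend all income on y: y* = M/P_y, x* = 0.
Numerically: x* = 0, y* = 10.

x* = 0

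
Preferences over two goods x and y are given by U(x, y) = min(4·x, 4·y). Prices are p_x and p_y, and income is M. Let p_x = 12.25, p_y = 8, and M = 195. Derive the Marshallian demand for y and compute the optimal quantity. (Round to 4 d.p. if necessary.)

y* = 9.6296

Leontief preferences: the optimum is at the kink where x/4 = y/4, i.e. y = x.
Budget: p_x·x + p_y·x = M, so (4·p_x + 4·p_y)·x = 4·M.
Demand: x*(p_x,p_y,M) = 4·M/(4·p_x + 4·p_y), y* = 4·M/(4·p_x + 4·p_y).
Here 4·12.25 + 4·8 = 81, giving y* = 9.6296.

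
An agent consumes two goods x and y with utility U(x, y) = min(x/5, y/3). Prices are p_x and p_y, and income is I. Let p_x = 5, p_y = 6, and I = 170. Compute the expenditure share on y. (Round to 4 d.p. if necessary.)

Here 5·5 + 3·6 = 43, giving x* = 19.7674 and y* = 11.8605.
Expenditure on y: 6·11.8605 = 71.1628; share = 0.4186.

share on y = 0.4186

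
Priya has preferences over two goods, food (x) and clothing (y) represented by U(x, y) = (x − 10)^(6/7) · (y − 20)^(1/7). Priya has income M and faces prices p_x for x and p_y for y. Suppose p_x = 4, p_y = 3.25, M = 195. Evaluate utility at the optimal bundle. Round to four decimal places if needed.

MRS = 6·(y−20)/(x−10). Tangency with p_x/p_y gives y−20 = (1/6)·(p_x/p_y)·(x−10).
Substituting into the budget: x* = 10 + 6/7·(M − 10·p_x − 20·p_y)/p_x, and y* = 20 + 1/7·(…)/p_y.
Discretionary income = 195 − 10·4 − 20·3.25 = 90; x* = 10 + 6/7·90/4 = 29.2857; y* = 20 + 1/7·90/3.25 = 23.956.
Utility at the optimum: U(29.2857, 23.956) = 15.3799.

V = 15.3799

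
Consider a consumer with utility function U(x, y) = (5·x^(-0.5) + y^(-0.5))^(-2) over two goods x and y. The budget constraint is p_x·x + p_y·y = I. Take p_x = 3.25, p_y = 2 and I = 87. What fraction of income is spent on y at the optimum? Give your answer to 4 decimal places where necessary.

MRS = MU_x/MU_y = 5·(y/x)^(1.5). Set equal to p_x/p_y.
Hence y/x = ((1/5)·p_x/p_y)^(1/(1.5)), i.e. raised to the 2/3 power.
With the ratio pinned down, the budget gives x* = I/(p_x + p_y·(y/x)) and y* = (y/x)·x*.
Numerically y/x = 0.472704, so x* = 87/(3.25 + 2·0.472704) = 20.737 and y* = 0.472704·20.737 = 9.8024.
Expenditure on y: 2·9.8024 = 19.6049; share = 0.2253.

share on y = 0.2253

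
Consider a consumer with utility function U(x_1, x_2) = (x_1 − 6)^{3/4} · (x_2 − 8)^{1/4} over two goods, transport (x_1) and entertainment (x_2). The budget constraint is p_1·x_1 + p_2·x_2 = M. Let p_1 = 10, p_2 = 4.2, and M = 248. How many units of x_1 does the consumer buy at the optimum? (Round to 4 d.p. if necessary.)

MRS = 3·(x_2−8)/(x_1−6). Tangency with p_1/p_2 gives x_2−8 = (1/3)·(p_1/p_2)·(x_1−6).
Substituting into the budget: x_1* = 6 + 0.75·(M − 6·p_1 − 8·p_2)/p_1, and x_2* = 8 + 0.25·(…)/p_2.
Discretionary income = 248 − 6·10 − 8·4.2 = 154.4; x_1* = 6 + 0.75·154.4/10 = 17.58.

x_1* = 17.58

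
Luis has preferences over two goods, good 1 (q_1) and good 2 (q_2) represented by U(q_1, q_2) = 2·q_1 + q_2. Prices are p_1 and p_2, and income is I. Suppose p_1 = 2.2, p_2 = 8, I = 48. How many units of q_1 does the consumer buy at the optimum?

Linear utility — the consumer picks whichever good has higher MU/price: 2/2.2 = 0.9091 vs 1/8 = 0.125.
q_1 gives more utility per dollar, so spend all income on q_1: q_1* = I/p_1, q_2* = 0.
Numerically: q_1* = 21.8182, q_2* = 0.

q_1* = 21.8182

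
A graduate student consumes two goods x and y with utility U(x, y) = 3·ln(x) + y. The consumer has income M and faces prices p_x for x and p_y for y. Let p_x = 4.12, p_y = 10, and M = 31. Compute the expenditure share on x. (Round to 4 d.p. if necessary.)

MU_x = 3/x, MU_y = 1. Tangency: 3/x = p_x/p_y.
So x*(p_x,p_y) = 3·p_y/p_x, independent of income; and y* = (M − 3·p_y)/p_y.
At the given prices: x* = 3·10/4.12 = 7.2816, and y* = 0.1.
Expenditure on x: 4.12·7.2816 = 30; share = 0.9677.

share on x = 0.9677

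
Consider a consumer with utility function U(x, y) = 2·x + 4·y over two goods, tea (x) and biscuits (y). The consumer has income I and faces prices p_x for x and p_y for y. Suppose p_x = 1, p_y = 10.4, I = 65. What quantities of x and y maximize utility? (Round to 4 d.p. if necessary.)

Perfect substitutes: compare marginal utility per dollar. 2/p_x vs 4/p_y → 2 vs 0.3846.
x gives more utility per dollar, so spend all income on x: x* = I/p_x, y* = 0.
Numerically: x* = 65, y* = 0.

x* = 65, y* = 0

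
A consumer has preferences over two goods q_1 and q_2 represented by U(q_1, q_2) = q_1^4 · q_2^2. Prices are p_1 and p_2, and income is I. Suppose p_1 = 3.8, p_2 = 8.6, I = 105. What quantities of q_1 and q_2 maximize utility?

The MRS is 2·q_2/q_1. Set MRS = p_1/p_2.
Rearranging, p_2·q_2 = (1/2)·p_1·q_1. Substituting into the budget gives p_1·q_1·(1 + (1/2)) = I.
Demand: q_1*(p_1,p_2,I) = 2/3·I/p_1 and q_2* = 1/3·I/p_2.
At p_1=3.8, p_2=8.6, I=105: q_1* = 2/3·105/3.8 = 18.4211, q_2* = 4.0698.

q_1* = 18.4211, q_2* = 4.0698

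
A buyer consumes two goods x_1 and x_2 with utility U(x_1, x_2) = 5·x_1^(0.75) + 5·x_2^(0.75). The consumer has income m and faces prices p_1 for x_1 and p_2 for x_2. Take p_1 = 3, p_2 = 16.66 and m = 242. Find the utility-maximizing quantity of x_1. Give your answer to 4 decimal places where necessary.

MRS = MU_x_1/MU_x_2 = (x_2/x_1)^(0.25). Set equal to p_1/p_2.
Solve for the ratio: x_2/x_1 = [p_1/p_2]^(4).
Substitute x_2 = (x_2/x_1)·x_1 into the budget: x_1* = m/(p_1 + p_2·(x_2/x_1)).
Numerically x_2/x_1 = 0.001051, so x_1* = 242/(3 + 16.66·0.001051) = 80.1984.

x_1* = 80.1984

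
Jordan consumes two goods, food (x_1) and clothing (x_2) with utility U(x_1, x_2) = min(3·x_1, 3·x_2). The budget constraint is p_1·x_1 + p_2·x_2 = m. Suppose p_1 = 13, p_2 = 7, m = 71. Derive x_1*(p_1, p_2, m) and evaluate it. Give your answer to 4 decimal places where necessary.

With perfect complements, no substitution: consume in ratio x_1:x_2 = 3:3.
Budget: p_1·x_1 + p_2·x_1 = m, so (3·p_1 + 3·p_2)·x_1 = 3·m.
Demand: x_1*(p_1,p_2,m) = 3·m/(3·p_1 + 3·p_2), x_2* = 3·m/(3·p_1 + 3·p_2).
Here 3·13 + 3·7 = 60, giving x_1* = 3.55.

x_1* = 3.55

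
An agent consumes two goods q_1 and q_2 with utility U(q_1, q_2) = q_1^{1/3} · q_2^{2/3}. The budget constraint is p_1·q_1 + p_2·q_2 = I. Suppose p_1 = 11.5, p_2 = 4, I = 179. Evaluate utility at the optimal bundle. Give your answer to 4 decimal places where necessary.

V = 16.6525

The MRS is (1/2)·q_2/q_1. Set MRS = p_1/p_2.
Rearranging, p_2·q_2 = 2·p_1·q_1. Substituting into the budget gives p_1·q_1·(1 + 2) = I.
Demand: q_1*(p_1,p_2,I) = 1/3·I/p_1 and q_2* = 2/3·I/p_2.
At p_1=11.5, p_2=4, I=179: q_1* = 1/3·179/11.5 = 5.1884, q_2* = 29.8333.
Utility at the optimum: U(5.1884, 29.8333) = 16.6525.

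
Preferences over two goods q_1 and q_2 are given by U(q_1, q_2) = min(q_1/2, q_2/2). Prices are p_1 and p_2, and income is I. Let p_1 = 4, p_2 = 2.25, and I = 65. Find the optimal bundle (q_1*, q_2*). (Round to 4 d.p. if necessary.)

Leontief preferences: the optimum is at the kink where q_1/2 = q_2/2, i.e. q_2 = q_1.
Budget: p_1·q_1 + p_2·q_1 = I, so (2·p_1 + 2·p_2)·q_1 = 2·I.
Demand: q_1*(p_1,p_2,I) = 2·I/(2·p_1 + 2·p_2), q_2* = 2·I/(2·p_1 + 2·p_2).
Here 2·4 + 2·2.25 = 12.5, giving q_1* = 10.4 and q_2* = 10.4.

q_1* = 10.4, q_2* = 10.4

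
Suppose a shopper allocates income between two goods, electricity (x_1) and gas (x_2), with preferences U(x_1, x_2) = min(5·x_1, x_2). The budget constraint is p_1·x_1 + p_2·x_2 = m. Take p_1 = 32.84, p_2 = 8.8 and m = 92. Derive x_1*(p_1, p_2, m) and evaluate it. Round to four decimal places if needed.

Leontief preferences: the optimum is at the kink where x_1/1 = x_2/5, i.e. x_2 = 5·x_1.
Budget: p_1·x_1 + p_2·5·x_1 = m, so (p_1 + 5·p_2)·x_1 = m.
Demand: x_1*(p_1,p_2,m) = m/(p_1 + 5·p_2), x_2* = 5·m/(p_1 + 5·p_2).
Here 32.84 + 5·8.8 = 76.84, giving x_1* = 1.1973.

x_1* = 1.1973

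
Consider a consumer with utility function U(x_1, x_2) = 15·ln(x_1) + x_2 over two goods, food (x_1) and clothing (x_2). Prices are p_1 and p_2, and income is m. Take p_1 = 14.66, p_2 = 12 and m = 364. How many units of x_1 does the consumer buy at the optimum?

Set MRS = p_1/p_2: (15/x_1)/1 = p_1/p_2.
So x_1*(p_1,p_2) = 15·p_2/p_1, independent of income; and x_2* = (m − 15·p_2)/p_2.
At the given prices: x_1* = 15·12/14.66 = 12.2783.

x_1* = 12.2783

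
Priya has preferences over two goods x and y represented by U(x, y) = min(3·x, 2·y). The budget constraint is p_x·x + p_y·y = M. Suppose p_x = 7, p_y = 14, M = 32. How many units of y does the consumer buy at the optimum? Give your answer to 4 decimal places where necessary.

Leontief preferences: the optimum is at the kink where x/2 = y/3, i.e. y = (3/2)·x.
Budget: p_x·x + p_y·(3/2)·x = M, so (2·p_x + 3·p_y)·x = 2·M.
Demand: x*(p_x,p_y,M) = 2·M/(2·p_x + 3·p_y), y* = 3·M/(2·p_x + 3·p_y).
Here 2·7 + 3·14 = 56, giving y* = 1.7143.

y* = 1.7143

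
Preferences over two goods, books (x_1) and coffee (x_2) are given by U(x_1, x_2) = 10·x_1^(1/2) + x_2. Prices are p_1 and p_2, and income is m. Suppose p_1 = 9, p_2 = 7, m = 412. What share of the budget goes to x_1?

Solve: √x_1 = 5·p_2/p_1, so x_1*(p_1,p_2) = (5·p_2/p_1)², and x_2* = (m − p_1·x_1*)/p_2.
Plugging in: x_1* = (5·7/9)² = 15.1235, x_2* = 39.4127.
Expenditure on x_1: 9·15.1235 = 136.1111; share = 0.3304.

share on x_1 = 0.3304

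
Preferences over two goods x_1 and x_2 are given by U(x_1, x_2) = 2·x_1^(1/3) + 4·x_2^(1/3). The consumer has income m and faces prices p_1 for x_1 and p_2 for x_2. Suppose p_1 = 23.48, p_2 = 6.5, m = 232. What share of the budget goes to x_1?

share on x_1 = 0.1568

MU_x_1 ∝ 2·x_1^(-2/3), MU_x_2 ∝ 4·x_2^(-2/3), so MRS = (1/2)·(x_2/x_1)^(2/3) = p_1/p_2.
Solve for the ratio: x_2/x_1 = [2·p_1/p_2]^(1.5).
With the ratio pinned down, the budget gives x_1* = m/(p_1 + p_2·(x_2/x_1)) and x_2* = (x_2/x_1)·x_1*.
Numerically x_2/x_1 = 19.418787, so x_1* = 232/(23.48 + 6.5·19.418787) = 1.5497 and x_2* = 19.418787·1.5497 = 30.0942.
Expenditure on x_1: 23.48·1.5497 = 36.388; share = 0.1568.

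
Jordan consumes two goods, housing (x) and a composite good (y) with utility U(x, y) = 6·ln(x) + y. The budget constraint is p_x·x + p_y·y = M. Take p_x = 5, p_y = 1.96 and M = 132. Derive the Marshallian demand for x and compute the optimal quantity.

x* = 2.352

Set MRS = p_x/p_y: (6/x)/1 = p_x/p_y.
So x*(p_x,p_y) = 6·p_y/p_x, independent of income; and y* = (M − 6·p_y)/p_y.
At the given prices: x* = 6·1.96/5 = 2.352.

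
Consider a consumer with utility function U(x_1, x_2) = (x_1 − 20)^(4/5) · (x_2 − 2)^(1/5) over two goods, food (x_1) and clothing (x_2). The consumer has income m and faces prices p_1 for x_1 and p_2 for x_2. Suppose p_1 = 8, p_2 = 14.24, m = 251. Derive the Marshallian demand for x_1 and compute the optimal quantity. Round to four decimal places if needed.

x_1* = 26.252

After buying the subsistence bundle (20, 2), a share 0.8 of the remaining income goes to x_1: x_1* = 20 + 0.8·(m − 20p_1 − 2p_2)/p_1.
Discretionary income = 251 − 20·8 − 2·14.24 = 62.52; x_1* = 20 + 0.8·62.52/8 = 26.252.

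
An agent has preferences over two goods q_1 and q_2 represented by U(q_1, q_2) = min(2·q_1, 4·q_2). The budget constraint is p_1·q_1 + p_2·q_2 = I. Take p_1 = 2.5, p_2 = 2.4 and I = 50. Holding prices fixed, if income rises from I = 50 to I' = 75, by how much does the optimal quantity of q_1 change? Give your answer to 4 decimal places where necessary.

Δq_1* = 6.7568

Leontief preferences: the optimum is at the kink where q_1/4 = q_2/2, i.e. q_2 = (1/2)·q_1.
Budget: p_1·q_1 + p_2·(1/2)·q_1 = I, so (4·p_1 + 2·p_2)·q_1 = 4·I.
Demand: q_1*(p_1,p_2,I) = 4·I/(4·p_1 + 2·p_2), q_2* = 2·I/(4·p_1 + 2·p_2).
Here 4·2.5 + 2·2.4 = 14.8, giving q_1* = 13.5135.
At I' = 75: q_1* = 20.2703. Change: 20.2703 − 13.5135 = 6.7568.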